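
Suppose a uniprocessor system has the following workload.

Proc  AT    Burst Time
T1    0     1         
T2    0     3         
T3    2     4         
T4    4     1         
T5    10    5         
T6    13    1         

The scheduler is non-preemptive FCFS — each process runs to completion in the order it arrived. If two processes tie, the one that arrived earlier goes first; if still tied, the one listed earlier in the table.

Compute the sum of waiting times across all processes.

9

Gantt: | T1 0-1 | T2 1-4 | T3 4-8 | T4 8-9 | idle 9-10 | T5 10-15 | T6 15-16 |
Completion: T1=1  T2=4  T3=8  T4=9  T5=15  T6=16
Turnaround (C−A): T1=1  T2=4  T3=6  T4=5  T5=5  T6=3
Waiting = turnaround − burst: T1=0, T2=1, T3=2, T4=4, T5=0, T6=2
Total waiting = 0 + 1 + 2 + 4 + 0 + 2 = 9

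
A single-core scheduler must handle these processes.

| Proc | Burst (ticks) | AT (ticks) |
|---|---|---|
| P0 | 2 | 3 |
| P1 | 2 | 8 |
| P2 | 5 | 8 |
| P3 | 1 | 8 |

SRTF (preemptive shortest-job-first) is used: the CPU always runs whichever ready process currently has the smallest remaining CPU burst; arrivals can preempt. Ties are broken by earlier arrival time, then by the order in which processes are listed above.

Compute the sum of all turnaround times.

Schedule: | idle 0-3 | P0 3-5 | idle 5-8 | P3 8-9 | P1 9-11 | P2 11-16 |
Completion: P0=5  P1=11  P2=16  P3=9
Turnaround (C−A): P0=2  P1=3  P2=8  P3=1
Turnaround = completion − arrival: P0=2, P1=3, P2=8, P3=1
Total turnaround = 2 + 3 + 8 + 1 = 14

14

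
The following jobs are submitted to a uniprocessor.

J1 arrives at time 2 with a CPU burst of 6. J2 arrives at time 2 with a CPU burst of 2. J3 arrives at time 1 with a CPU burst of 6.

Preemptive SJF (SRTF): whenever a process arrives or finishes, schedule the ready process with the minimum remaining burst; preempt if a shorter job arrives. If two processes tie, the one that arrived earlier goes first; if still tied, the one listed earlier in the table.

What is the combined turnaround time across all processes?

Schedule: | idle 0-1 | J3 1-2 | J2 2-4 | J3 4-9 | J1 9-15 |
Completion: J1=15  J2=4  J3=9
Turnaround = completion − arrival: J1=13, J2=2, J3=8
Total turnaround = 13 + 2 + 8 = 23

23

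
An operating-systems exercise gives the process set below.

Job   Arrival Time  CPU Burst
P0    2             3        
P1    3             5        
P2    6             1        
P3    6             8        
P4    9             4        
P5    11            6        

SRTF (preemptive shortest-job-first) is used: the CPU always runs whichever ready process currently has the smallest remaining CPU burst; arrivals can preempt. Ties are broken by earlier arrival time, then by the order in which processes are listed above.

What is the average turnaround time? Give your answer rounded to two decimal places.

8.50

Schedule: | idle 0-2 | P0 2-5 | P1 5-6 | P2 6-7 | P1 7-11 | P4 11-15 | P5 15-21 | P3 21-29 |
Completion: P0=5  P1=11  P2=7  P3=29  P4=15  P5=21
Turnaround (C−A): P0=3  P1=8  P2=1  P3=23  P4=6  P5=10
Turnaround times: P0=3, P1=8, P2=1, P3=23, P4=6, P5=10
Average turnaround = (3+8+1+23+6+10) / 6 = 51/6 = 8.50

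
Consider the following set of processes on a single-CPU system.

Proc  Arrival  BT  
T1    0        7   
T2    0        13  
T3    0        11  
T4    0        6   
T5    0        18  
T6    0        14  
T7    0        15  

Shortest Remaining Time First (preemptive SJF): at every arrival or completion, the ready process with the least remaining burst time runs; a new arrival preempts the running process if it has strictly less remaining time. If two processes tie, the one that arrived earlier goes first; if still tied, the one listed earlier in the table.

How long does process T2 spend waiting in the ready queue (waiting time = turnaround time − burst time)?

24

Timeline: | T4 0-6 | T1 6-13 | T3 13-24 | T2 24-37 | T6 37-51 | T7 51-66 | T5 66-84 |
Completion: T1=13  T2=37  T3=24  T4=6  T5=84  T6=51  T7=66
Turnaround (C−A): T1=13  T2=37  T3=24  T4=6  T5=84  T6=51  T7=66
Waiting(T2) = turnaround − burst = 37 − 13 = 24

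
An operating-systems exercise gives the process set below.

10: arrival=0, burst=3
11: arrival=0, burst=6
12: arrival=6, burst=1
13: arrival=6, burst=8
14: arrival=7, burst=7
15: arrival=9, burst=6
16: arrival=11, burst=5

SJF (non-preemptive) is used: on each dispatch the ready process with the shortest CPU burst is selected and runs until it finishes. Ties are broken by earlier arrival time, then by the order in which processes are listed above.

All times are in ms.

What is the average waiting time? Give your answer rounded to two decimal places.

Timeline: | 10 0-3 | 11 3-9 | 12 9-10 | 15 10-16 | 16 16-21 | 14 21-28 | 13 28-36 |
Completion: 10=3  11=9  12=10  13=36  14=28  15=16  16=21
Turnaround (C−A): 10=3  11=9  12=4  13=30  14=21  15=7  16=10
Waiting times: 10=0, 11=3, 12=3, 13=22, 14=14, 15=1, 16=5
Average waiting = (0+3+3+22+14+1+5) / 7 = 48/7 = 6.86

6.86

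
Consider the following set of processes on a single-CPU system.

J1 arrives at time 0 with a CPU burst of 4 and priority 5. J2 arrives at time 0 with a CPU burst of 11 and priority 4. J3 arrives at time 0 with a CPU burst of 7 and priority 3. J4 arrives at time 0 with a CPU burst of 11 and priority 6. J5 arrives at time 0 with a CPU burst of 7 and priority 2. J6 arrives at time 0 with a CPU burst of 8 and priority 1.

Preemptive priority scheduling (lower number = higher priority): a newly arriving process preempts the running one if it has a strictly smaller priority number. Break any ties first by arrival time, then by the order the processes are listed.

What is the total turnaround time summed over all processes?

Gantt: | J6 0-8 | J5 8-15 | J3 15-22 | J2 22-33 | J1 33-37 | J4 37-48 |
Completion: J1=37  J2=33  J3=22  J4=48  J5=15  J6=8
Turnaround = completion − arrival: J1=37, J2=33, J3=22, J4=48, J5=15, J6=8
Total turnaround = 37 + 33 + 22 + 48 + 15 + 8 = 163

163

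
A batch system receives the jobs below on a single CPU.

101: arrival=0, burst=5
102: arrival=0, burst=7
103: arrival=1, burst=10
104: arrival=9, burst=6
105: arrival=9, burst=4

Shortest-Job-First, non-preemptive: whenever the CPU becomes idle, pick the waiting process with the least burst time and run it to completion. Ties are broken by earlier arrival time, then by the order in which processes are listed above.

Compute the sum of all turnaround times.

68

Schedule: | 101 0-5 | 102 5-12 | 105 12-16 | 104 16-22 | 103 22-32 |
Completion: 101=5  102=12  103=32  104=22  105=16
Turnaround = completion − arrival: 101=5, 102=12, 103=31, 104=13, 105=7
Total turnaround = 5 + 12 + 31 + 13 + 7 = 68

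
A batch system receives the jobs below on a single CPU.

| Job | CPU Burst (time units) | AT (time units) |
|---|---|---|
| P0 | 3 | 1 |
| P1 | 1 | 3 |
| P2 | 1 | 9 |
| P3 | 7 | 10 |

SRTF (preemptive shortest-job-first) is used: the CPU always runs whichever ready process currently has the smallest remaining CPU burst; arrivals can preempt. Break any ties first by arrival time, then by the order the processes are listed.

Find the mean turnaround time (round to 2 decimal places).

Schedule: | idle 0-1 | P0 1-4 | P1 4-5 | idle 5-9 | P2 9-10 | P3 10-17 |
Completion: P0=4  P1=5  P2=10  P3=17
Turnaround times: P0=3, P1=2, P2=1, P3=7
Average turnaround = (3+2+1+7) / 4 = 13/4 = 3.25

3.25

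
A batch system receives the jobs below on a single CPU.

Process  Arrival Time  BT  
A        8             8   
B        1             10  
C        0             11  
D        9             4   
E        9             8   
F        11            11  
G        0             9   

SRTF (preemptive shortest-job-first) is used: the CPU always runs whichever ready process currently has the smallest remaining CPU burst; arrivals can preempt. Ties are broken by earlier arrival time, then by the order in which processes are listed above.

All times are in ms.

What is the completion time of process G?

Gantt: | G 0-9 | D 9-13 | A 13-21 | E 21-29 | B 29-39 | C 39-50 | F 50-61 |
Completion: A=21  B=39  C=50  D=13  E=29  F=61  G=9
Turnaround (C−A): A=13  B=38  C=50  D=4  E=20  F=50  G=9

9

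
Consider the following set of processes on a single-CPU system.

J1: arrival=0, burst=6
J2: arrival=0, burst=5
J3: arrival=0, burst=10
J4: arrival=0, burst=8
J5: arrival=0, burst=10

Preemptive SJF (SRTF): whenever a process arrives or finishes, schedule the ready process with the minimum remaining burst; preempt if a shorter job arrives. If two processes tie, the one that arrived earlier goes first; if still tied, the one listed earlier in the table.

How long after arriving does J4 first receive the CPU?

11

Schedule: | J2 0-5 | J1 5-11 | J4 11-19 | J3 19-29 | J5 29-39 |
Completion: J1=11  J2=5  J3=29  J4=19  J5=39
Turnaround (C−A): J1=11  J2=5  J3=29  J4=19  J5=39
Response(J4) = first start − arrival = 11 − 0 = 11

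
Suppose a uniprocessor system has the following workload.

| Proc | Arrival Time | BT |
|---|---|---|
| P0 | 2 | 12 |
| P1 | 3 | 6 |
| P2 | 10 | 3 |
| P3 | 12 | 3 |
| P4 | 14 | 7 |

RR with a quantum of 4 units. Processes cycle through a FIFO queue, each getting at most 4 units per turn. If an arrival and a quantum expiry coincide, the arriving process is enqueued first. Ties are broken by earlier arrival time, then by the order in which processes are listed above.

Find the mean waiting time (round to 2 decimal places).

9.80

Gantt: | idle 0-2 | P0 2-6 | P1 6-10 | P0 10-14 | P2 14-17 | P1 17-19 | P3 19-22 | P4 22-26 | P0 26-30 | P4 30-33 |
Completion: P0=30  P1=19  P2=17  P3=22  P4=33
Turnaround (C−A): P0=28  P1=16  P2=7  P3=10  P4=19
Waiting times: P0=16, P1=10, P2=4, P3=7, P4=12
Average waiting = (16+10+4+7+12) / 5 = 49/5 = 9.80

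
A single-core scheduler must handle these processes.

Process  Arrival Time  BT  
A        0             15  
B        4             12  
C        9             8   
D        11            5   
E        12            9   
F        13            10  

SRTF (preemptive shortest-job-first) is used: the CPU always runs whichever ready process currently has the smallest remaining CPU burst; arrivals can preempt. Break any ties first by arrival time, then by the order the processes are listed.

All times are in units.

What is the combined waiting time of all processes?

98

Timeline: | A 0-15 | D 15-20 | C 20-28 | E 28-37 | F 37-47 | B 47-59 |
Completion: A=15  B=59  C=28  D=20  E=37  F=47
Turnaround (C−A): A=15  B=55  C=19  D=9  E=25  F=34
Waiting = turnaround − burst: A=0, B=43, C=11, D=4, E=16, F=24
Total waiting = 0 + 43 + 11 + 4 + 16 + 24 = 98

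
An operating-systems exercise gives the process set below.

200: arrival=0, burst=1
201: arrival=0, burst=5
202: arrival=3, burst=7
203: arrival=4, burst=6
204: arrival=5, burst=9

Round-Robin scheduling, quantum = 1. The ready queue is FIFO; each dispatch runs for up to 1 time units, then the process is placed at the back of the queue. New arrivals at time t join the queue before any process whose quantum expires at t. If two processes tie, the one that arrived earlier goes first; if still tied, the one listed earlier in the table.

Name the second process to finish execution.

201

Gantt: | 200 0-1 | 201 1-3 | 202 3-4 | 201 4-5 | 203 5-6 | 202 6-7 | 204 7-8 | 201 8-9 | 203 9-10 | 202 10-11 | 204 11-12 | 201 12-13 | 203 13-14 | 202 14-15 | 204 15-16 | 203 16-17 | 202 17-18 | 204 18-19 | 203 19-20 | 202 20-21 | 204 21-22 | 203 22-23 | 202 23-24 | 204 24-28 |
Completion: 200=1  201=13  202=24  203=23  204=28
Finish order: 200 → 201 → 203 → 202 → 204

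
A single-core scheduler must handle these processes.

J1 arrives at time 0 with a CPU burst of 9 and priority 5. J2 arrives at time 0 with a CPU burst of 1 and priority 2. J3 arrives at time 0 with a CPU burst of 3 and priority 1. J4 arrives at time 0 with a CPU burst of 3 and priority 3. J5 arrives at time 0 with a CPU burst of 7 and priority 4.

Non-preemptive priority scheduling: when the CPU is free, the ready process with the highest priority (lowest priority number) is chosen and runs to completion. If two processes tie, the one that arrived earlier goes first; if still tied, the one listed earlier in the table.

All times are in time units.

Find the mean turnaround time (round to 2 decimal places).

10.20

Timeline: | J3 0-3 | J2 3-4 | J4 4-7 | J5 7-14 | J1 14-23 |
Completion: J1=23  J2=4  J3=3  J4=7  J5=14
Turnaround times: J1=23, J2=4, J3=3, J4=7, J5=14
Average turnaround = (23+4+3+7+14) / 5 = 51/5 = 10.20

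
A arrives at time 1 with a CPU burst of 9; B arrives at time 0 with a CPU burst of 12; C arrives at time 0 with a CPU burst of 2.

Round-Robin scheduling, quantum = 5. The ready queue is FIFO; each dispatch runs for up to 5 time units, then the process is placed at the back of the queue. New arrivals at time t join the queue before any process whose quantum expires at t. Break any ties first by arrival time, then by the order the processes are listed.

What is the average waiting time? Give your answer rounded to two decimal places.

Gantt: | B 0-5 | C 5-7 | A 7-12 | B 12-17 | A 17-21 | B 21-23 |
Completion: A=21  B=23  C=7
Turnaround (C−A): A=20  B=23  C=7
Waiting times: A=11, B=11, C=5
Average waiting = (11+11+5) / 3 = 27/3 = 9.00

9.00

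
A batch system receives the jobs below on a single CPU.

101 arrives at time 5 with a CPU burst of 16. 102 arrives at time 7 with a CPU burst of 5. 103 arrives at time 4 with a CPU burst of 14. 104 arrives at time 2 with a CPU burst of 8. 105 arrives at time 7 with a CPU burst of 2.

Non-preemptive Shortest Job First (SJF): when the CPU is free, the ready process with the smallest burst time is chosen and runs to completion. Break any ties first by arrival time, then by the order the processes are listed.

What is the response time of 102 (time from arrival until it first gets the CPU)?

5

Gantt: | idle 0-2 | 104 2-10 | 105 10-12 | 102 12-17 | 103 17-31 | 101 31-47 |
Completion: 101=47  102=17  103=31  104=10  105=12
Response(102) = first start − arrival = 12 − 7 = 5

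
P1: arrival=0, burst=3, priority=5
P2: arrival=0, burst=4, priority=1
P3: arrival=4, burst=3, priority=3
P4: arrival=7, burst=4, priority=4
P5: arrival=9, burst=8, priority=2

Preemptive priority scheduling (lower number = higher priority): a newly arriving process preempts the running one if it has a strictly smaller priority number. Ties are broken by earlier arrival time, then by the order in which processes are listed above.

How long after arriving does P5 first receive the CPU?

Gantt: | P2 0-4 | P3 4-7 | P4 7-9 | P5 9-17 | P4 17-19 | P1 19-22 |
Completion: P1=22  P2=4  P3=7  P4=19  P5=17
Response(P5) = first start − arrival = 9 − 9 = 0

0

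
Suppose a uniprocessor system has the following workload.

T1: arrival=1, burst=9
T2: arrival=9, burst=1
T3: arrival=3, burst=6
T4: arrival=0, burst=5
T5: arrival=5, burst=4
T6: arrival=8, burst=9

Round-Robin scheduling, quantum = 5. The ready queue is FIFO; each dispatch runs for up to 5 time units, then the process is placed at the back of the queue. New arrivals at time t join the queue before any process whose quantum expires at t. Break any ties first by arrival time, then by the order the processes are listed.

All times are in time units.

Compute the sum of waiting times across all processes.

Gantt: | T4 0-5 | T1 5-10 | T3 10-15 | T5 15-19 | T6 19-24 | T2 24-25 | T1 25-29 | T3 29-30 | T6 30-34 |
Completion: T1=29  T2=25  T3=30  T4=5  T5=19  T6=34
Turnaround (C−A): T1=28  T2=16  T3=27  T4=5  T5=14  T6=26
Waiting = turnaround − burst: T1=19, T2=15, T3=21, T4=0, T5=10, T6=17
Total waiting = 19 + 15 + 21 + 0 + 10 + 17 = 82

82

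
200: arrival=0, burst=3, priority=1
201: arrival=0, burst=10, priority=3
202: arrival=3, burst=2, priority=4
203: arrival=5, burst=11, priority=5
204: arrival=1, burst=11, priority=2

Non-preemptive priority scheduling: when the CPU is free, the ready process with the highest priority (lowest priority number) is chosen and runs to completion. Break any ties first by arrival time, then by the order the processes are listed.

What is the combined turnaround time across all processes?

Schedule: | 200 0-3 | 204 3-14 | 201 14-24 | 202 24-26 | 203 26-37 |
Completion: 200=3  201=24  202=26  203=37  204=14
Turnaround = completion − arrival: 200=3, 201=24, 202=23, 203=32, 204=13
Total turnaround = 3 + 24 + 23 + 32 + 13 = 95

95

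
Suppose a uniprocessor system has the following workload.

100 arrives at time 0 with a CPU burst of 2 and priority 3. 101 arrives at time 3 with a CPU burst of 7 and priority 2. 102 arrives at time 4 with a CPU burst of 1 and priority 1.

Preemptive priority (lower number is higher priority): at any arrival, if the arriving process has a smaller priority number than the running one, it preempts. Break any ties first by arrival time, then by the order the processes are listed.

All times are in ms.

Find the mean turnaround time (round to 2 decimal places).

Timeline: | 100 0-2 | idle 2-3 | 101 3-4 | 102 4-5 | 101 5-11 |
Completion: 100=2  101=11  102=5
Turnaround (C−A): 100=2  101=8  102=1
Turnaround times: 100=2, 101=8, 102=1
Average turnaround = (2+8+1) / 3 = 11/3 = 3.67

3.67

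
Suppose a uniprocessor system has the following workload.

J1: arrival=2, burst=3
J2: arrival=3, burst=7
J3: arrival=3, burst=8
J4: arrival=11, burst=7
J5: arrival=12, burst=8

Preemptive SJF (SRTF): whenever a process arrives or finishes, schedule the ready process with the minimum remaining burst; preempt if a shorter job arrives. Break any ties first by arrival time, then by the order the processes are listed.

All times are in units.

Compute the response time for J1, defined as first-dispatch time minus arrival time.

0

Timeline: | idle 0-2 | J1 2-5 | J2 5-12 | J4 12-19 | J3 19-27 | J5 27-35 |
Completion: J1=5  J2=12  J3=27  J4=19  J5=35
Turnaround (C−A): J1=3  J2=9  J3=24  J4=8  J5=23
Response(J1) = first start − arrival = 2 − 2 = 0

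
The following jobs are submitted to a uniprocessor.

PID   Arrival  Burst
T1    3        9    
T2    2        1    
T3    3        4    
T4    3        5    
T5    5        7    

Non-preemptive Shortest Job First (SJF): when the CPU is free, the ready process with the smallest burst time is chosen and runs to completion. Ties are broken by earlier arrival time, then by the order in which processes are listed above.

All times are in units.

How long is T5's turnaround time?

14

Gantt: | idle 0-2 | T2 2-3 | T3 3-7 | T4 7-12 | T5 12-19 | T1 19-28 |
Completion: T1=28  T2=3  T3=7  T4=12  T5=19
Turnaround(T5) = completion − arrival = 19 − 5 = 14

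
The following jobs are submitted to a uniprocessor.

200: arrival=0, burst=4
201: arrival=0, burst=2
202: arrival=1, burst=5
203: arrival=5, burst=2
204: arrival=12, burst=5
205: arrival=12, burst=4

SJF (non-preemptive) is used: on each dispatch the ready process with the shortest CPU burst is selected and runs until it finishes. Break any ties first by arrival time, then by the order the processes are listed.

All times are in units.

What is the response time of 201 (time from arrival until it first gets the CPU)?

0

Gantt: | 201 0-2 | 200 2-6 | 203 6-8 | 202 8-13 | 205 13-17 | 204 17-22 |
Completion: 200=6  201=2  202=13  203=8  204=22  205=17
Response(201) = first start − arrival = 0 − 0 = 0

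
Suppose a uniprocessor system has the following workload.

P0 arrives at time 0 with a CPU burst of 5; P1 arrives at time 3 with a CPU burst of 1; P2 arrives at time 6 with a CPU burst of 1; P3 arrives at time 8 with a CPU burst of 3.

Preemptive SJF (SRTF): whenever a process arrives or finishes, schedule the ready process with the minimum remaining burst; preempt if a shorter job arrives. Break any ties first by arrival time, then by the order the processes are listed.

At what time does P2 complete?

7

Timeline: | P0 0-3 | P1 3-4 | P0 4-6 | P2 6-7 | idle 7-8 | P3 8-11 |
Completion: P0=6  P1=4  P2=7  P3=11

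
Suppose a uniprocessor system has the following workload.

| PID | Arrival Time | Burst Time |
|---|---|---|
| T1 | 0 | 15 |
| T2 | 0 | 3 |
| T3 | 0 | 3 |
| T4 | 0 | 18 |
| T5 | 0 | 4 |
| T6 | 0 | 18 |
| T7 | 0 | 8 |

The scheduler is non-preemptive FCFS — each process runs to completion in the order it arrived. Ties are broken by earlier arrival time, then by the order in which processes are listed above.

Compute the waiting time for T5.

Gantt: | T1 0-15 | T2 15-18 | T3 18-21 | T4 21-39 | T5 39-43 | T6 43-61 | T7 61-69 |
Completion: T1=15  T2=18  T3=21  T4=39  T5=43  T6=61  T7=69
Turnaround (C−A): T1=15  T2=18  T3=21  T4=39  T5=43  T6=61  T7=69
Waiting(T5) = turnaround − burst = 43 − 4 = 39

39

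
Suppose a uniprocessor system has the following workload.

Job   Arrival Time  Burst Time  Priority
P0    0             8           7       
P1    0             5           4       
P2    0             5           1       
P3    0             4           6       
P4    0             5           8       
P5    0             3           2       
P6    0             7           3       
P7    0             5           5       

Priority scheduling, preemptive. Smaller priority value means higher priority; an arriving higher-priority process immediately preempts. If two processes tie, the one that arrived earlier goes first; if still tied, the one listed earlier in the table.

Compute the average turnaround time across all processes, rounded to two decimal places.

22.63

Schedule: | P2 0-5 | P5 5-8 | P6 8-15 | P1 15-20 | P7 20-25 | P3 25-29 | P0 29-37 | P4 37-42 |
Completion: P0=37  P1=20  P2=5  P3=29  P4=42  P5=8  P6=15  P7=25
Turnaround times: P0=37, P1=20, P2=5, P3=29, P4=42, P5=8, P6=15, P7=25
Average turnaround = (37+20+5+29+42+8+15+25) / 8 = 181/8 = 22.63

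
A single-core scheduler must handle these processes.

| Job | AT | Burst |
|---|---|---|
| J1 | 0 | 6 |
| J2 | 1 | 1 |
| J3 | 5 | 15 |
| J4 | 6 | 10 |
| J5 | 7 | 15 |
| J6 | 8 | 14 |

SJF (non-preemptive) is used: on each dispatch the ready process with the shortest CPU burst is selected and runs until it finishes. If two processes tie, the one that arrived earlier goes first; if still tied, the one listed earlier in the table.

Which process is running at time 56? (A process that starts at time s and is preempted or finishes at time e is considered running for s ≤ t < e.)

Gantt: | J1 0-6 | J2 6-7 | J4 7-17 | J6 17-31 | J3 31-46 | J5 46-61 |
Completion: J1=6  J2=7  J3=46  J4=17  J5=61  J6=31

J5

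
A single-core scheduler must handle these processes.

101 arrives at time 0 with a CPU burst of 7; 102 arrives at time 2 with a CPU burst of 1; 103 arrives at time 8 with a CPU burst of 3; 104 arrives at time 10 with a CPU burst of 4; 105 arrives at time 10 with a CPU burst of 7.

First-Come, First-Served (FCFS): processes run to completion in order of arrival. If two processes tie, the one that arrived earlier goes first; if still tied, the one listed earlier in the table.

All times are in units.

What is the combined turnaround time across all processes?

33

Gantt: | 101 0-7 | 102 7-8 | 103 8-11 | 104 11-15 | 105 15-22 |
Completion: 101=7  102=8  103=11  104=15  105=22
Turnaround = completion − arrival: 101=7, 102=6, 103=3, 104=5, 105=12
Total turnaround = 7 + 6 + 3 + 5 + 12 = 33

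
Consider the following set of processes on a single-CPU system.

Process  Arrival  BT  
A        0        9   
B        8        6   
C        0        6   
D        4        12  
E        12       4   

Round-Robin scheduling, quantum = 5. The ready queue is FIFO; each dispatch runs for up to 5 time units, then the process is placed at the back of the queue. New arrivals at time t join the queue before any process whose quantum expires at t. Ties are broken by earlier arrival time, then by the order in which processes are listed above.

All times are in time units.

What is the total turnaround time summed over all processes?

121

Timeline: | A 0-5 | C 5-10 | D 10-15 | A 15-19 | B 19-24 | C 24-25 | E 25-29 | D 29-34 | B 34-35 | D 35-37 |
Completion: A=19  B=35  C=25  D=37  E=29
Turnaround = completion − arrival: A=19, B=27, C=25, D=33, E=17
Total turnaround = 19 + 27 + 25 + 33 + 17 = 121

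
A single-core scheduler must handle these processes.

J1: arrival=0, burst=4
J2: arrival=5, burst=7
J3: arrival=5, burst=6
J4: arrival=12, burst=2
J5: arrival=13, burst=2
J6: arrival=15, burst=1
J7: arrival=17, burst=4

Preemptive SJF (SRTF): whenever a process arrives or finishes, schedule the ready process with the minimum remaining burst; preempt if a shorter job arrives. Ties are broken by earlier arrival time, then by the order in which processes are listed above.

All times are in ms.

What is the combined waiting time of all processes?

Timeline: | J1 0-4 | idle 4-5 | J3 5-11 | J2 11-12 | J4 12-14 | J5 14-16 | J6 16-17 | J7 17-21 | J2 21-27 |
Completion: J1=4  J2=27  J3=11  J4=14  J5=16  J6=17  J7=21
Turnaround (C−A): J1=4  J2=22  J3=6  J4=2  J5=3  J6=2  J7=4
Waiting = turnaround − burst: J1=0, J2=15, J3=0, J4=0, J5=1, J6=1, J7=0
Total waiting = 0 + 15 + 0 + 0 + 1 + 1 + 0 = 17

17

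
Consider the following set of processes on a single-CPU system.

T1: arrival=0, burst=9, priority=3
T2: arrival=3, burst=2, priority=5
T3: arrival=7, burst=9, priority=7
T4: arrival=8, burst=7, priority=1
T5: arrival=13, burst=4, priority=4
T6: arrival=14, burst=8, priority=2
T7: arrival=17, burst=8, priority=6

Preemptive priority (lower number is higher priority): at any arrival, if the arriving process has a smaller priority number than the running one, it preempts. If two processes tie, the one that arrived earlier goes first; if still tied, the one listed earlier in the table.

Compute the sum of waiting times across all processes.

96

Gantt: | T1 0-8 | T4 8-15 | T6 15-23 | T1 23-24 | T5 24-28 | T2 28-30 | T7 30-38 | T3 38-47 |
Completion: T1=24  T2=30  T3=47  T4=15  T5=28  T6=23  T7=38
Turnaround (C−A): T1=24  T2=27  T3=40  T4=7  T5=15  T6=9  T7=21
Waiting = turnaround − burst: T1=15, T2=25, T3=31, T4=0, T5=11, T6=1, T7=13
Total waiting = 15 + 25 + 31 + 0 + 11 + 1 + 13 = 96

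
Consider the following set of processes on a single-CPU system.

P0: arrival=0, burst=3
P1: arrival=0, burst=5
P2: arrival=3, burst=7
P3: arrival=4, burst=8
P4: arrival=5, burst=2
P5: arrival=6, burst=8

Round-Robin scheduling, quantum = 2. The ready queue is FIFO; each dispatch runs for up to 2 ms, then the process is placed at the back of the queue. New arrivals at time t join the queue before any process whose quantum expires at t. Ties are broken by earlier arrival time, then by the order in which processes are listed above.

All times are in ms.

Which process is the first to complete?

Timeline: | P0 0-2 | P1 2-4 | P0 4-5 | P2 5-7 | P3 7-9 | P1 9-11 | P4 11-13 | P5 13-15 | P2 15-17 | P3 17-19 | P1 19-20 | P5 20-22 | P2 22-24 | P3 24-26 | P5 26-28 | P2 28-29 | P3 29-31 | P5 31-33 |
Completion: P0=5  P1=20  P2=29  P3=31  P4=13  P5=33
Finish order: P0 → P4 → P1 → P2 → P3 → P5

P0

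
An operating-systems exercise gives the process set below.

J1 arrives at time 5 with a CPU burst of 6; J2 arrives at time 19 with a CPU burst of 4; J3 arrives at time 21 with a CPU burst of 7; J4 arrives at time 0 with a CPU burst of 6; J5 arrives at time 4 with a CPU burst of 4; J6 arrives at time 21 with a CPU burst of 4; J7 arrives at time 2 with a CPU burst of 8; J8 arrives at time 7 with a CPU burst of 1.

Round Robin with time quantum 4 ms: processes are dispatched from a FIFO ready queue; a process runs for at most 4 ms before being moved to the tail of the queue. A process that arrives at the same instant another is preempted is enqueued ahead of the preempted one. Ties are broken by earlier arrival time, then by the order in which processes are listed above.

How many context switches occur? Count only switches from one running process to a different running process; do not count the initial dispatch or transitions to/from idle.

Schedule: | J4 0-4 | J7 4-8 | J5 8-12 | J4 12-14 | J1 14-18 | J8 18-19 | J7 19-23 | J1 23-25 | J2 25-29 | J3 29-33 | J6 33-37 | J3 37-40 |
Completion: J1=25  J2=29  J3=40  J4=14  J5=12  J6=37  J7=23  J8=19
Turnaround (C−A): J1=20  J2=10  J3=19  J4=14  J5=8  J6=16  J7=21  J8=12

11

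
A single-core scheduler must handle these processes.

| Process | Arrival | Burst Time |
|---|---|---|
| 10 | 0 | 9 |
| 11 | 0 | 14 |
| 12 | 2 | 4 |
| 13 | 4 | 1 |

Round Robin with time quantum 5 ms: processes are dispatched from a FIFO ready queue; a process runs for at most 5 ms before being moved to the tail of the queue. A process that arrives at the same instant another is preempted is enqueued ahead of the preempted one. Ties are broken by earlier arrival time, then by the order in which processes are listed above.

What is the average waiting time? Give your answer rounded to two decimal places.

10.50

Schedule: | 10 0-5 | 11 5-10 | 12 10-14 | 13 14-15 | 10 15-19 | 11 19-28 |
Completion: 10=19  11=28  12=14  13=15
Turnaround (C−A): 10=19  11=28  12=12  13=11
Waiting times: 10=10, 11=14, 12=8, 13=10
Average waiting = (10+14+8+10) / 4 = 42/4 = 10.50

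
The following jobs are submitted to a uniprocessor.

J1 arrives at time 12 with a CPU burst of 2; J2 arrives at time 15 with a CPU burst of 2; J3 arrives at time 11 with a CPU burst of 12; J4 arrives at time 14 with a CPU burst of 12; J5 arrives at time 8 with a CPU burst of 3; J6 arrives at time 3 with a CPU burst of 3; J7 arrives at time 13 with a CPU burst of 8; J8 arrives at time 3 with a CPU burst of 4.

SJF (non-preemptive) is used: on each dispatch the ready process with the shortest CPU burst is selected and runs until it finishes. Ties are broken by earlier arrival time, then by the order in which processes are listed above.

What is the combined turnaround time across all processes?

93

Timeline: | idle 0-3 | J6 3-6 | J8 6-10 | J5 10-13 | J1 13-15 | J2 15-17 | J7 17-25 | J3 25-37 | J4 37-49 |
Completion: J1=15  J2=17  J3=37  J4=49  J5=13  J6=6  J7=25  J8=10
Turnaround = completion − arrival: J1=3, J2=2, J3=26, J4=35, J5=5, J6=3, J7=12, J8=7
Total turnaround = 3 + 2 + 26 + 35 + 5 + 3 + 12 + 7 = 93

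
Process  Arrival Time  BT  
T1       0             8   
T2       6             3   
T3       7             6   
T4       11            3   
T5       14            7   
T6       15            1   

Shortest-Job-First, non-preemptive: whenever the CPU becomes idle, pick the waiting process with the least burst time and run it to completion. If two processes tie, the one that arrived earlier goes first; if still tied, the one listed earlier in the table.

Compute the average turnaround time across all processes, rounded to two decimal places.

8.17

Timeline: | T1 0-8 | T2 8-11 | T4 11-14 | T3 14-20 | T6 20-21 | T5 21-28 |
Completion: T1=8  T2=11  T3=20  T4=14  T5=28  T6=21
Turnaround (C−A): T1=8  T2=5  T3=13  T4=3  T5=14  T6=6
Turnaround times: T1=8, T2=5, T3=13, T4=3, T5=14, T6=6
Average turnaround = (8+5+13+3+14+6) / 6 = 49/6 = 8.17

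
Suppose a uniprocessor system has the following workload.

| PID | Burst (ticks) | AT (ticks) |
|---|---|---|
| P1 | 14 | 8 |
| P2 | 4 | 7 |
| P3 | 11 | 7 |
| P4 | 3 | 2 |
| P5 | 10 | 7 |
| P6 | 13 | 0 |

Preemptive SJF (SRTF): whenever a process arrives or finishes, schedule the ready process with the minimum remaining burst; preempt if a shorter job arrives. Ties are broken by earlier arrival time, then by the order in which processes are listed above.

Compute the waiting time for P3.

Gantt: | P6 0-2 | P4 2-5 | P6 5-7 | P2 7-11 | P6 11-20 | P5 20-30 | P3 30-41 | P1 41-55 |
Completion: P1=55  P2=11  P3=41  P4=5  P5=30  P6=20
Waiting(P3) = turnaround − burst = 34 − 11 = 23

23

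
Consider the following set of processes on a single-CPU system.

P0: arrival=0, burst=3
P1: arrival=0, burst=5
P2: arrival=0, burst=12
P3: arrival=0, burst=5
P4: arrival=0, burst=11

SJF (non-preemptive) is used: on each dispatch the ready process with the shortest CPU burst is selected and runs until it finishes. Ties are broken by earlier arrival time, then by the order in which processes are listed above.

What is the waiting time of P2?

24

Schedule: | P0 0-3 | P1 3-8 | P3 8-13 | P4 13-24 | P2 24-36 |
Completion: P0=3  P1=8  P2=36  P3=13  P4=24
Turnaround (C−A): P0=3  P1=8  P2=36  P3=13  P4=24
Waiting(P2) = turnaround − burst = 36 − 12 = 24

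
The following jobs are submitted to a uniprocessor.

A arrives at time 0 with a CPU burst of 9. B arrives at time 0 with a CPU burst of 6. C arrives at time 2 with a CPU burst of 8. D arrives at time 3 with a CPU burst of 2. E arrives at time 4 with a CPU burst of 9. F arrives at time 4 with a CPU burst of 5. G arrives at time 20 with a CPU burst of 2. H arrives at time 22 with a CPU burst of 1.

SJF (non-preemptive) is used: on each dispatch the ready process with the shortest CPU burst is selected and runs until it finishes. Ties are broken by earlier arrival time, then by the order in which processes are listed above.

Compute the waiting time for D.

Timeline: | B 0-6 | D 6-8 | F 8-13 | C 13-21 | G 21-23 | H 23-24 | A 24-33 | E 33-42 |
Completion: A=33  B=6  C=21  D=8  E=42  F=13  G=23  H=24
Turnaround (C−A): A=33  B=6  C=19  D=5  E=38  F=9  G=3  H=2
Waiting(D) = turnaround − burst = 5 − 2 = 3

3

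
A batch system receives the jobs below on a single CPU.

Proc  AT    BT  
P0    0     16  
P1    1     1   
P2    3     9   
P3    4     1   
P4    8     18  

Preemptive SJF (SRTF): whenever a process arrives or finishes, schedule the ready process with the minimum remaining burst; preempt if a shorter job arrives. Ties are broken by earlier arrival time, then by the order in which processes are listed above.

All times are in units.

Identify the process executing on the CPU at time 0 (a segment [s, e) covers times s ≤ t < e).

P0

Timeline: | P0 0-1 | P1 1-2 | P0 2-3 | P2 3-4 | P3 4-5 | P2 5-13 | P0 13-27 | P4 27-45 |
Completion: P0=27  P1=2  P2=13  P3=5  P4=45
Turnaround (C−A): P0=27  P1=1  P2=10  P3=1  P4=37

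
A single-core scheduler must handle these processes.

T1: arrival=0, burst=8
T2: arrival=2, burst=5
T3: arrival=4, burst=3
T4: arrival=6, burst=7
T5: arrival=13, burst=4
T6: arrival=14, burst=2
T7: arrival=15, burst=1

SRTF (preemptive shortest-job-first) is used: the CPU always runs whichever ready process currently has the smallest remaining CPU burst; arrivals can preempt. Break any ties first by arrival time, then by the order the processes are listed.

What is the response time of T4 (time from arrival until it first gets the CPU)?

17

Timeline: | T1 0-2 | T2 2-7 | T3 7-10 | T1 10-16 | T7 16-17 | T6 17-19 | T5 19-23 | T4 23-30 |
Completion: T1=16  T2=7  T3=10  T4=30  T5=23  T6=19  T7=17
Turnaround (C−A): T1=16  T2=5  T3=6  T4=24  T5=10  T6=5  T7=2
Response(T4) = first start − arrival = 23 − 6 = 17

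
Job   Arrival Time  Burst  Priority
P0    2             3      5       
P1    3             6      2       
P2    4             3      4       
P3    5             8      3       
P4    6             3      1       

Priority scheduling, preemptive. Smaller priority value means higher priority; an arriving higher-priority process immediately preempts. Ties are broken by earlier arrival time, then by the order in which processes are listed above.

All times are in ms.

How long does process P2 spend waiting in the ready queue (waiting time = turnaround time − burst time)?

16

Gantt: | idle 0-2 | P0 2-3 | P1 3-6 | P4 6-9 | P1 9-12 | P3 12-20 | P2 20-23 | P0 23-25 |
Completion: P0=25  P1=12  P2=23  P3=20  P4=9
Waiting(P2) = turnaround − burst = 19 − 3 = 16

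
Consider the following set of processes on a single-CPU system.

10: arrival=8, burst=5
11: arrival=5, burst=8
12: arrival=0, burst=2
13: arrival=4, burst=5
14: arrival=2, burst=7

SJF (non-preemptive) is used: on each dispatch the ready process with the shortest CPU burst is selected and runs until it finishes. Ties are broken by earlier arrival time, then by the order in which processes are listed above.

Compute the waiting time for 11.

14

Timeline: | 12 0-2 | 14 2-9 | 13 9-14 | 10 14-19 | 11 19-27 |
Completion: 10=19  11=27  12=2  13=14  14=9
Turnaround (C−A): 10=11  11=22  12=2  13=10  14=7
Waiting(11) = turnaround − burst = 22 − 8 = 14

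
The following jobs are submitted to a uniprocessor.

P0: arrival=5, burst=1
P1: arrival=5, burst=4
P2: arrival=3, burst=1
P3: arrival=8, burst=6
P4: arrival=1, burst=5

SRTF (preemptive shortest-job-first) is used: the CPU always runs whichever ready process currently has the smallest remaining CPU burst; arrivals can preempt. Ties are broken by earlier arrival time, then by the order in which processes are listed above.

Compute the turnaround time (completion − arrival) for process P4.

Gantt: | idle 0-1 | P4 1-3 | P2 3-4 | P4 4-5 | P0 5-6 | P4 6-8 | P1 8-12 | P3 12-18 |
Completion: P0=6  P1=12  P2=4  P3=18  P4=8
Turnaround (C−A): P0=1  P1=7  P2=1  P3=10  P4=7
Turnaround(P4) = completion − arrival = 8 − 1 = 7

7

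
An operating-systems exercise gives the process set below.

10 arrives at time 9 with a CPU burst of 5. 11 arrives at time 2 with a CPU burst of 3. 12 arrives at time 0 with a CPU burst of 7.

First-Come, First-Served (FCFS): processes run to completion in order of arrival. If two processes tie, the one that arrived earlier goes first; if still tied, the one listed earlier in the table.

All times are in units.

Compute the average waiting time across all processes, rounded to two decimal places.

2.00

Gantt: | 12 0-7 | 11 7-10 | 10 10-15 |
Completion: 10=15  11=10  12=7
Waiting times: 10=1, 11=5, 12=0
Average waiting = (1+5+0) / 3 = 6/3 = 2.00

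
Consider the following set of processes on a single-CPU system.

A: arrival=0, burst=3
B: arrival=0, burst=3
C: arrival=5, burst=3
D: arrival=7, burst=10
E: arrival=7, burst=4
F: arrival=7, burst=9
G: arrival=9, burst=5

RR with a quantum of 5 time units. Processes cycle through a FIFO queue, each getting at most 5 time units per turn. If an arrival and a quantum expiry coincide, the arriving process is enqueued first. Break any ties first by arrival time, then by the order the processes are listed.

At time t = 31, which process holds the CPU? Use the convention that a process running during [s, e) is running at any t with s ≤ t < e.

Gantt: | A 0-3 | B 3-6 | C 6-9 | D 9-14 | E 14-18 | F 18-23 | G 23-28 | D 28-33 | F 33-37 |
Completion: A=3  B=6  C=9  D=33  E=18  F=37  G=28

D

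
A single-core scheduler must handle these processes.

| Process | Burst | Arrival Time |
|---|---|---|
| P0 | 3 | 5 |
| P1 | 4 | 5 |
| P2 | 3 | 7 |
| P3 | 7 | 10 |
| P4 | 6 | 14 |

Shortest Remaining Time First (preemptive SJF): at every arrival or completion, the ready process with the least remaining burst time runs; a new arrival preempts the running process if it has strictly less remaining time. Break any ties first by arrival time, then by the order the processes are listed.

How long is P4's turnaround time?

7

Timeline: | idle 0-5 | P0 5-8 | P2 8-11 | P1 11-15 | P4 15-21 | P3 21-28 |
Completion: P0=8  P1=15  P2=11  P3=28  P4=21
Turnaround(P4) = completion − arrival = 21 − 14 = 7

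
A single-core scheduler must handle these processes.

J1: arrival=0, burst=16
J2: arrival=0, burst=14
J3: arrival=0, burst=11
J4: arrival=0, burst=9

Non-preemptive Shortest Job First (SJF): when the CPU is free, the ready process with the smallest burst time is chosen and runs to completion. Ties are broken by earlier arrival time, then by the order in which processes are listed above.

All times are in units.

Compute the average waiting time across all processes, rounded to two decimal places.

Gantt: | J4 0-9 | J3 9-20 | J2 20-34 | J1 34-50 |
Completion: J1=50  J2=34  J3=20  J4=9
Turnaround (C−A): J1=50  J2=34  J3=20  J4=9
Waiting times: J1=34, J2=20, J3=9, J4=0
Average waiting = (34+20+9+0) / 4 = 63/4 = 15.75

15.75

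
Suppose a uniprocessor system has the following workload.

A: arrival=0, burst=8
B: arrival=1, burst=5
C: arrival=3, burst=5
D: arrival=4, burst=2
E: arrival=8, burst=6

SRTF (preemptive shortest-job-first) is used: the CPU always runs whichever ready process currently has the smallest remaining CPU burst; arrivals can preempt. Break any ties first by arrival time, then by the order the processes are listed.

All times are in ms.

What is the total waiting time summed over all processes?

30

Gantt: | A 0-1 | B 1-6 | D 6-8 | C 8-13 | E 13-19 | A 19-26 |
Completion: A=26  B=6  C=13  D=8  E=19
Waiting = turnaround − burst: A=18, B=0, C=5, D=2, E=5
Total waiting = 18 + 0 + 5 + 2 + 5 = 30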